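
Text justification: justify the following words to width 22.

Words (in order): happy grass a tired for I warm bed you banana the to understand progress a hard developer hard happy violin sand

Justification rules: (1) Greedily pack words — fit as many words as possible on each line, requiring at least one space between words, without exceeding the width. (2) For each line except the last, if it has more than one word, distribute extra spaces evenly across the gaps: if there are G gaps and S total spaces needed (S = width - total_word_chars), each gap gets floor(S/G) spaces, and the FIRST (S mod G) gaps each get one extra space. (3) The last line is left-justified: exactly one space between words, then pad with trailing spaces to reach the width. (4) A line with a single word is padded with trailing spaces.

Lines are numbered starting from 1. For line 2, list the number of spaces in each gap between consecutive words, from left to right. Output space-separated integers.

Answer: 2 2 2 2

Derivation:
Line 1: ['happy', 'grass', 'a', 'tired'] (min_width=19, slack=3)
Line 2: ['for', 'I', 'warm', 'bed', 'you'] (min_width=18, slack=4)
Line 3: ['banana', 'the', 'to'] (min_width=13, slack=9)
Line 4: ['understand', 'progress', 'a'] (min_width=21, slack=1)
Line 5: ['hard', 'developer', 'hard'] (min_width=19, slack=3)
Line 6: ['happy', 'violin', 'sand'] (min_width=17, slack=5)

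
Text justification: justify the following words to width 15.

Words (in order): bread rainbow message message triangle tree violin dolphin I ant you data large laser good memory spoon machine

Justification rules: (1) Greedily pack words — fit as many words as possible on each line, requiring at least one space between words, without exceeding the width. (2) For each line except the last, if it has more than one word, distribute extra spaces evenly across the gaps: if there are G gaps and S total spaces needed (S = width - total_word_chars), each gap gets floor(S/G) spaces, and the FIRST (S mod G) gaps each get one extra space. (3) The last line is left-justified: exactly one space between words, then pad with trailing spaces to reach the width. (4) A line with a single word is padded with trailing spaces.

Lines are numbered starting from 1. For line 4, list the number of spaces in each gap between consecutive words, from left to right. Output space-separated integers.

Answer: 2

Derivation:
Line 1: ['bread', 'rainbow'] (min_width=13, slack=2)
Line 2: ['message', 'message'] (min_width=15, slack=0)
Line 3: ['triangle', 'tree'] (min_width=13, slack=2)
Line 4: ['violin', 'dolphin'] (min_width=14, slack=1)
Line 5: ['I', 'ant', 'you', 'data'] (min_width=14, slack=1)
Line 6: ['large', 'laser'] (min_width=11, slack=4)
Line 7: ['good', 'memory'] (min_width=11, slack=4)
Line 8: ['spoon', 'machine'] (min_width=13, slack=2)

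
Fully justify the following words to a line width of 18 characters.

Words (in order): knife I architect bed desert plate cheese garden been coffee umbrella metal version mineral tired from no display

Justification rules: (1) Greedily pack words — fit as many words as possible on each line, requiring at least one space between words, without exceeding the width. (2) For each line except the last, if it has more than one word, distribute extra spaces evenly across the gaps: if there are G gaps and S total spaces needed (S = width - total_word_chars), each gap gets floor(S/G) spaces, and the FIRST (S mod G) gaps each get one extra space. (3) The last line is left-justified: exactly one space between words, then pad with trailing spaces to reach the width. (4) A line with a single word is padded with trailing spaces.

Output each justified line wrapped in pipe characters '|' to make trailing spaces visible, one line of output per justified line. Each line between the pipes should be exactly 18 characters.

Answer: |knife  I architect|
|bed  desert  plate|
|cheese garden been|
|coffee    umbrella|
|metal      version|
|mineral tired from|
|no display        |

Derivation:
Line 1: ['knife', 'I', 'architect'] (min_width=17, slack=1)
Line 2: ['bed', 'desert', 'plate'] (min_width=16, slack=2)
Line 3: ['cheese', 'garden', 'been'] (min_width=18, slack=0)
Line 4: ['coffee', 'umbrella'] (min_width=15, slack=3)
Line 5: ['metal', 'version'] (min_width=13, slack=5)
Line 6: ['mineral', 'tired', 'from'] (min_width=18, slack=0)
Line 7: ['no', 'display'] (min_width=10, slack=8)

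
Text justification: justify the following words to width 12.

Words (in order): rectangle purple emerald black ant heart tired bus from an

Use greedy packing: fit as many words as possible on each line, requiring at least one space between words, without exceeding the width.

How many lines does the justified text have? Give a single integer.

Line 1: ['rectangle'] (min_width=9, slack=3)
Line 2: ['purple'] (min_width=6, slack=6)
Line 3: ['emerald'] (min_width=7, slack=5)
Line 4: ['black', 'ant'] (min_width=9, slack=3)
Line 5: ['heart', 'tired'] (min_width=11, slack=1)
Line 6: ['bus', 'from', 'an'] (min_width=11, slack=1)
Total lines: 6

Answer: 6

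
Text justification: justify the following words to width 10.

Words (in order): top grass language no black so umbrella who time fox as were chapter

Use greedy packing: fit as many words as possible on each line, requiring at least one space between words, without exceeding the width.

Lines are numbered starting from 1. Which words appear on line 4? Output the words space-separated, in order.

Answer: so

Derivation:
Line 1: ['top', 'grass'] (min_width=9, slack=1)
Line 2: ['language'] (min_width=8, slack=2)
Line 3: ['no', 'black'] (min_width=8, slack=2)
Line 4: ['so'] (min_width=2, slack=8)
Line 5: ['umbrella'] (min_width=8, slack=2)
Line 6: ['who', 'time'] (min_width=8, slack=2)
Line 7: ['fox', 'as'] (min_width=6, slack=4)
Line 8: ['were'] (min_width=4, slack=6)
Line 9: ['chapter'] (min_width=7, slack=3)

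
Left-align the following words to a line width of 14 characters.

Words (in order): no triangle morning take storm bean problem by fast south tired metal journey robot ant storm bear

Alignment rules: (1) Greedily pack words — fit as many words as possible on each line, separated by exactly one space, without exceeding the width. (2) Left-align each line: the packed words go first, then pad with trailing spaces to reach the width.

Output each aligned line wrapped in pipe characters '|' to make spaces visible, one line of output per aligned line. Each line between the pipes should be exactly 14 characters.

Answer: |no triangle   |
|morning take  |
|storm bean    |
|problem by    |
|fast south    |
|tired metal   |
|journey robot |
|ant storm bear|

Derivation:
Line 1: ['no', 'triangle'] (min_width=11, slack=3)
Line 2: ['morning', 'take'] (min_width=12, slack=2)
Line 3: ['storm', 'bean'] (min_width=10, slack=4)
Line 4: ['problem', 'by'] (min_width=10, slack=4)
Line 5: ['fast', 'south'] (min_width=10, slack=4)
Line 6: ['tired', 'metal'] (min_width=11, slack=3)
Line 7: ['journey', 'robot'] (min_width=13, slack=1)
Line 8: ['ant', 'storm', 'bear'] (min_width=14, slack=0)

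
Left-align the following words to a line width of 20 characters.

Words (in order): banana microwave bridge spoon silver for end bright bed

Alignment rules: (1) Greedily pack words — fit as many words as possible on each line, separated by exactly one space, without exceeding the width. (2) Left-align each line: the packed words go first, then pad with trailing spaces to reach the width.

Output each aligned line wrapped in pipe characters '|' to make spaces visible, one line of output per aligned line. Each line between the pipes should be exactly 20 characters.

Answer: |banana microwave    |
|bridge spoon silver |
|for end bright bed  |

Derivation:
Line 1: ['banana', 'microwave'] (min_width=16, slack=4)
Line 2: ['bridge', 'spoon', 'silver'] (min_width=19, slack=1)
Line 3: ['for', 'end', 'bright', 'bed'] (min_width=18, slack=2)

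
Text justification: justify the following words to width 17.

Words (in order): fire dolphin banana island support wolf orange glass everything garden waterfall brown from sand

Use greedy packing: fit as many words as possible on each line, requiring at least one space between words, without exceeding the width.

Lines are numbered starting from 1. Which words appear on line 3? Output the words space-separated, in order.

Answer: support wolf

Derivation:
Line 1: ['fire', 'dolphin'] (min_width=12, slack=5)
Line 2: ['banana', 'island'] (min_width=13, slack=4)
Line 3: ['support', 'wolf'] (min_width=12, slack=5)
Line 4: ['orange', 'glass'] (min_width=12, slack=5)
Line 5: ['everything', 'garden'] (min_width=17, slack=0)
Line 6: ['waterfall', 'brown'] (min_width=15, slack=2)
Line 7: ['from', 'sand'] (min_width=9, slack=8)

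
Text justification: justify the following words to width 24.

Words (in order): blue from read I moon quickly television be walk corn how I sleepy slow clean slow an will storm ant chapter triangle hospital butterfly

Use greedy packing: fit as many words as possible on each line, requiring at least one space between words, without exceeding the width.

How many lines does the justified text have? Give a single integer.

Line 1: ['blue', 'from', 'read', 'I', 'moon'] (min_width=21, slack=3)
Line 2: ['quickly', 'television', 'be'] (min_width=21, slack=3)
Line 3: ['walk', 'corn', 'how', 'I', 'sleepy'] (min_width=22, slack=2)
Line 4: ['slow', 'clean', 'slow', 'an', 'will'] (min_width=23, slack=1)
Line 5: ['storm', 'ant', 'chapter'] (min_width=17, slack=7)
Line 6: ['triangle', 'hospital'] (min_width=17, slack=7)
Line 7: ['butterfly'] (min_width=9, slack=15)
Total lines: 7

Answer: 7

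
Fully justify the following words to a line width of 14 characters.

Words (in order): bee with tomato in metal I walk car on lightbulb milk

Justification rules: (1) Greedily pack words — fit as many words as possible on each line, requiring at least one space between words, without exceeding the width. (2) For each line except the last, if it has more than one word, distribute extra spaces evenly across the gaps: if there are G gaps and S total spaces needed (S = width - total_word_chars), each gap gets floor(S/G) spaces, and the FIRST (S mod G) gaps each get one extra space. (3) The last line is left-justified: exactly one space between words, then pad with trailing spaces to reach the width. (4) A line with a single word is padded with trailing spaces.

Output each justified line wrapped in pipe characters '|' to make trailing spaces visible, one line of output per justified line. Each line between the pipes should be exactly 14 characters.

Line 1: ['bee', 'with'] (min_width=8, slack=6)
Line 2: ['tomato', 'in'] (min_width=9, slack=5)
Line 3: ['metal', 'I', 'walk'] (min_width=12, slack=2)
Line 4: ['car', 'on'] (min_width=6, slack=8)
Line 5: ['lightbulb', 'milk'] (min_width=14, slack=0)

Answer: |bee       with|
|tomato      in|
|metal  I  walk|
|car         on|
|lightbulb milk|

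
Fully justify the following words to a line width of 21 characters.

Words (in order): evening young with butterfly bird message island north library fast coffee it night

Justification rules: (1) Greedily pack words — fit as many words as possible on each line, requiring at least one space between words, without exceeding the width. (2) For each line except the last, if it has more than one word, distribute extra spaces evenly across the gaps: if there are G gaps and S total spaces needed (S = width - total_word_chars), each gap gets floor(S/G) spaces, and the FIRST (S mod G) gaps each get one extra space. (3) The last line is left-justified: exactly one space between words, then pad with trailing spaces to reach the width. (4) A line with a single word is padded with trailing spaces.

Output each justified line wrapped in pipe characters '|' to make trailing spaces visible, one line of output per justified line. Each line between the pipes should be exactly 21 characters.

Line 1: ['evening', 'young', 'with'] (min_width=18, slack=3)
Line 2: ['butterfly', 'bird'] (min_width=14, slack=7)
Line 3: ['message', 'island', 'north'] (min_width=20, slack=1)
Line 4: ['library', 'fast', 'coffee'] (min_width=19, slack=2)
Line 5: ['it', 'night'] (min_width=8, slack=13)

Answer: |evening   young  with|
|butterfly        bird|
|message  island north|
|library  fast  coffee|
|it night             |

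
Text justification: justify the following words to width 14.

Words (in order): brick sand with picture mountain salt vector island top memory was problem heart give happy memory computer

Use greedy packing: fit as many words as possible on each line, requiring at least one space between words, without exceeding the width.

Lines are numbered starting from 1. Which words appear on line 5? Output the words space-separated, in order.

Line 1: ['brick', 'sand'] (min_width=10, slack=4)
Line 2: ['with', 'picture'] (min_width=12, slack=2)
Line 3: ['mountain', 'salt'] (min_width=13, slack=1)
Line 4: ['vector', 'island'] (min_width=13, slack=1)
Line 5: ['top', 'memory', 'was'] (min_width=14, slack=0)
Line 6: ['problem', 'heart'] (min_width=13, slack=1)
Line 7: ['give', 'happy'] (min_width=10, slack=4)
Line 8: ['memory'] (min_width=6, slack=8)
Line 9: ['computer'] (min_width=8, slack=6)

Answer: top memory was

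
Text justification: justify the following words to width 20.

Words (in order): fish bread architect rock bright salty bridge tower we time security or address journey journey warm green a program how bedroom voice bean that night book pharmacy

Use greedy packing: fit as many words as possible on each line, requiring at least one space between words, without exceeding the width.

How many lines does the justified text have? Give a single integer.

Line 1: ['fish', 'bread', 'architect'] (min_width=20, slack=0)
Line 2: ['rock', 'bright', 'salty'] (min_width=17, slack=3)
Line 3: ['bridge', 'tower', 'we', 'time'] (min_width=20, slack=0)
Line 4: ['security', 'or', 'address'] (min_width=19, slack=1)
Line 5: ['journey', 'journey', 'warm'] (min_width=20, slack=0)
Line 6: ['green', 'a', 'program', 'how'] (min_width=19, slack=1)
Line 7: ['bedroom', 'voice', 'bean'] (min_width=18, slack=2)
Line 8: ['that', 'night', 'book'] (min_width=15, slack=5)
Line 9: ['pharmacy'] (min_width=8, slack=12)
Total lines: 9

Answer: 9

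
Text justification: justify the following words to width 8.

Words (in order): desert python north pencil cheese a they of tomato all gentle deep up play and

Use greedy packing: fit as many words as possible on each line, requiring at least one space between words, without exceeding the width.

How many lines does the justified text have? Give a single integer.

Answer: 11

Derivation:
Line 1: ['desert'] (min_width=6, slack=2)
Line 2: ['python'] (min_width=6, slack=2)
Line 3: ['north'] (min_width=5, slack=3)
Line 4: ['pencil'] (min_width=6, slack=2)
Line 5: ['cheese', 'a'] (min_width=8, slack=0)
Line 6: ['they', 'of'] (min_width=7, slack=1)
Line 7: ['tomato'] (min_width=6, slack=2)
Line 8: ['all'] (min_width=3, slack=5)
Line 9: ['gentle'] (min_width=6, slack=2)
Line 10: ['deep', 'up'] (min_width=7, slack=1)
Line 11: ['play', 'and'] (min_width=8, slack=0)
Total lines: 11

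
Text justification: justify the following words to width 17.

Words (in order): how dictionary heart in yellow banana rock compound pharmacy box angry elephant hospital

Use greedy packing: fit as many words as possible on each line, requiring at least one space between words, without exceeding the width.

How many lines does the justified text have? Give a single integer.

Line 1: ['how', 'dictionary'] (min_width=14, slack=3)
Line 2: ['heart', 'in', 'yellow'] (min_width=15, slack=2)
Line 3: ['banana', 'rock'] (min_width=11, slack=6)
Line 4: ['compound', 'pharmacy'] (min_width=17, slack=0)
Line 5: ['box', 'angry'] (min_width=9, slack=8)
Line 6: ['elephant', 'hospital'] (min_width=17, slack=0)
Total lines: 6

Answer: 6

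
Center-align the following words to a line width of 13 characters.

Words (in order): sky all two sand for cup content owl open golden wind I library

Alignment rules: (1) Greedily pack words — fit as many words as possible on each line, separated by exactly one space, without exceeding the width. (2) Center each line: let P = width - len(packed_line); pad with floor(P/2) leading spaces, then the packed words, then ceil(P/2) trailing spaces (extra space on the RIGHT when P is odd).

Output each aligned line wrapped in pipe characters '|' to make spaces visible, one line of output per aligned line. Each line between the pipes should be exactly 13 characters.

Answer: | sky all two |
|sand for cup |
| content owl |
| open golden |
|   wind I    |
|   library   |

Derivation:
Line 1: ['sky', 'all', 'two'] (min_width=11, slack=2)
Line 2: ['sand', 'for', 'cup'] (min_width=12, slack=1)
Line 3: ['content', 'owl'] (min_width=11, slack=2)
Line 4: ['open', 'golden'] (min_width=11, slack=2)
Line 5: ['wind', 'I'] (min_width=6, slack=7)
Line 6: ['library'] (min_width=7, slack=6)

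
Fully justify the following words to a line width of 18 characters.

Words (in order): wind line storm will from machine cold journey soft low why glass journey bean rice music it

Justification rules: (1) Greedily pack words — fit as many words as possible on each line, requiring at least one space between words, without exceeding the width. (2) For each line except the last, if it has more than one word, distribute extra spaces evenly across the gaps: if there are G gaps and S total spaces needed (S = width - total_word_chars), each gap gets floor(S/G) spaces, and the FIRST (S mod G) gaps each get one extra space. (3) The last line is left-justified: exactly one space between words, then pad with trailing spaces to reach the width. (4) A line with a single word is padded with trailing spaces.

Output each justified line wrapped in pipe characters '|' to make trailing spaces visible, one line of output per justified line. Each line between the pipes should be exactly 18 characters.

Line 1: ['wind', 'line', 'storm'] (min_width=15, slack=3)
Line 2: ['will', 'from', 'machine'] (min_width=17, slack=1)
Line 3: ['cold', 'journey', 'soft'] (min_width=17, slack=1)
Line 4: ['low', 'why', 'glass'] (min_width=13, slack=5)
Line 5: ['journey', 'bean', 'rice'] (min_width=17, slack=1)
Line 6: ['music', 'it'] (min_width=8, slack=10)

Answer: |wind   line  storm|
|will  from machine|
|cold  journey soft|
|low    why   glass|
|journey  bean rice|
|music it          |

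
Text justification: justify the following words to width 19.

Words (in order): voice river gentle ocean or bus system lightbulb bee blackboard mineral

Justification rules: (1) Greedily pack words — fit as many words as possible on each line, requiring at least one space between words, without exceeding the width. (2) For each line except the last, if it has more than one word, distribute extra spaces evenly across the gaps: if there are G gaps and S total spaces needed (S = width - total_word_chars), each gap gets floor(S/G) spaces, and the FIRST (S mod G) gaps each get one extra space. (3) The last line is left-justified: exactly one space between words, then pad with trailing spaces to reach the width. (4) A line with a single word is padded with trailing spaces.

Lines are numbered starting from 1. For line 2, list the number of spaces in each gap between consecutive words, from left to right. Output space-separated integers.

Answer: 1 1 1

Derivation:
Line 1: ['voice', 'river', 'gentle'] (min_width=18, slack=1)
Line 2: ['ocean', 'or', 'bus', 'system'] (min_width=19, slack=0)
Line 3: ['lightbulb', 'bee'] (min_width=13, slack=6)
Line 4: ['blackboard', 'mineral'] (min_width=18, slack=1)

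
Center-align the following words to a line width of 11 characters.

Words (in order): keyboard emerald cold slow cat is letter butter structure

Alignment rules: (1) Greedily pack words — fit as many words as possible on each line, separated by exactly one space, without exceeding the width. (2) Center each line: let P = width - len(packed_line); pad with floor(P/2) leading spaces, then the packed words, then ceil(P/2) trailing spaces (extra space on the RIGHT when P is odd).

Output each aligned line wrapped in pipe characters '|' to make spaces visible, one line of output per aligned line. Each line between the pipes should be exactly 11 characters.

Line 1: ['keyboard'] (min_width=8, slack=3)
Line 2: ['emerald'] (min_width=7, slack=4)
Line 3: ['cold', 'slow'] (min_width=9, slack=2)
Line 4: ['cat', 'is'] (min_width=6, slack=5)
Line 5: ['letter'] (min_width=6, slack=5)
Line 6: ['butter'] (min_width=6, slack=5)
Line 7: ['structure'] (min_width=9, slack=2)

Answer: | keyboard  |
|  emerald  |
| cold slow |
|  cat is   |
|  letter   |
|  butter   |
| structure |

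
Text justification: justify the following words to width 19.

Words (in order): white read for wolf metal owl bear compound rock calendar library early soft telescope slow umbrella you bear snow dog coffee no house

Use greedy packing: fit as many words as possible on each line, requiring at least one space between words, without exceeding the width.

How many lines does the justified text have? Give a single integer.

Line 1: ['white', 'read', 'for', 'wolf'] (min_width=19, slack=0)
Line 2: ['metal', 'owl', 'bear'] (min_width=14, slack=5)
Line 3: ['compound', 'rock'] (min_width=13, slack=6)
Line 4: ['calendar', 'library'] (min_width=16, slack=3)
Line 5: ['early', 'soft'] (min_width=10, slack=9)
Line 6: ['telescope', 'slow'] (min_width=14, slack=5)
Line 7: ['umbrella', 'you', 'bear'] (min_width=17, slack=2)
Line 8: ['snow', 'dog', 'coffee', 'no'] (min_width=18, slack=1)
Line 9: ['house'] (min_width=5, slack=14)
Total lines: 9

Answer: 9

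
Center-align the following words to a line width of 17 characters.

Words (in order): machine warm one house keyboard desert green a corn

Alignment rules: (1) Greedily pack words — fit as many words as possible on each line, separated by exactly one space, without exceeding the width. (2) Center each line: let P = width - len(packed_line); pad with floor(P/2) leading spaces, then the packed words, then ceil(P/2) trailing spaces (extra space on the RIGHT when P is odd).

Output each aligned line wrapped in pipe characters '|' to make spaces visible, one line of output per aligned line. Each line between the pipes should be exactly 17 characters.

Line 1: ['machine', 'warm', 'one'] (min_width=16, slack=1)
Line 2: ['house', 'keyboard'] (min_width=14, slack=3)
Line 3: ['desert', 'green', 'a'] (min_width=14, slack=3)
Line 4: ['corn'] (min_width=4, slack=13)

Answer: |machine warm one |
| house keyboard  |
| desert green a  |
|      corn       |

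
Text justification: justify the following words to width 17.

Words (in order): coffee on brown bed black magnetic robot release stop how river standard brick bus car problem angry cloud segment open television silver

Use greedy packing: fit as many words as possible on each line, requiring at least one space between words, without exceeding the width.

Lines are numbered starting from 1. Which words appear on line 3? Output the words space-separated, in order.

Line 1: ['coffee', 'on', 'brown'] (min_width=15, slack=2)
Line 2: ['bed', 'black'] (min_width=9, slack=8)
Line 3: ['magnetic', 'robot'] (min_width=14, slack=3)
Line 4: ['release', 'stop', 'how'] (min_width=16, slack=1)
Line 5: ['river', 'standard'] (min_width=14, slack=3)
Line 6: ['brick', 'bus', 'car'] (min_width=13, slack=4)
Line 7: ['problem', 'angry'] (min_width=13, slack=4)
Line 8: ['cloud', 'segment'] (min_width=13, slack=4)
Line 9: ['open', 'television'] (min_width=15, slack=2)
Line 10: ['silver'] (min_width=6, slack=11)

Answer: magnetic robot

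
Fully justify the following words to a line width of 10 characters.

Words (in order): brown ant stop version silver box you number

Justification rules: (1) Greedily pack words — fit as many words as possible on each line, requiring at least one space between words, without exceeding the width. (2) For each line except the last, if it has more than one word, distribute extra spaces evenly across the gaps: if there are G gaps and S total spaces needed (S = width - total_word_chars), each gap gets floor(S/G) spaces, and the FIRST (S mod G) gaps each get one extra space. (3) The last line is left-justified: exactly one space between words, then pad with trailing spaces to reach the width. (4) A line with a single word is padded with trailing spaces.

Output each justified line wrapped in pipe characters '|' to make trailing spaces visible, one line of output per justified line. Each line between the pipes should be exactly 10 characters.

Line 1: ['brown', 'ant'] (min_width=9, slack=1)
Line 2: ['stop'] (min_width=4, slack=6)
Line 3: ['version'] (min_width=7, slack=3)
Line 4: ['silver', 'box'] (min_width=10, slack=0)
Line 5: ['you', 'number'] (min_width=10, slack=0)

Answer: |brown  ant|
|stop      |
|version   |
|silver box|
|you number|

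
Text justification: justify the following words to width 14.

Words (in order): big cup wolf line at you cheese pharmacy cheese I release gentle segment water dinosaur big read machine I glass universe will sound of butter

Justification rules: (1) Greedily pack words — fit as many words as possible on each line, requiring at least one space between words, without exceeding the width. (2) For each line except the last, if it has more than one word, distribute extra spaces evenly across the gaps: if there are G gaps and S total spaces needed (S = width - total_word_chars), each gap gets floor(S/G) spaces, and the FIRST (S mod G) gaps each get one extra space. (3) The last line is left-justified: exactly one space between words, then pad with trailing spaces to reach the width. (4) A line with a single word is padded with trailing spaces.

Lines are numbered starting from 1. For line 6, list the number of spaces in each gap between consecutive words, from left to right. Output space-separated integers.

Answer: 1

Derivation:
Line 1: ['big', 'cup', 'wolf'] (min_width=12, slack=2)
Line 2: ['line', 'at', 'you'] (min_width=11, slack=3)
Line 3: ['cheese'] (min_width=6, slack=8)
Line 4: ['pharmacy'] (min_width=8, slack=6)
Line 5: ['cheese', 'I'] (min_width=8, slack=6)
Line 6: ['release', 'gentle'] (min_width=14, slack=0)
Line 7: ['segment', 'water'] (min_width=13, slack=1)
Line 8: ['dinosaur', 'big'] (min_width=12, slack=2)
Line 9: ['read', 'machine', 'I'] (min_width=14, slack=0)
Line 10: ['glass', 'universe'] (min_width=14, slack=0)
Line 11: ['will', 'sound', 'of'] (min_width=13, slack=1)
Line 12: ['butter'] (min_width=6, slack=8)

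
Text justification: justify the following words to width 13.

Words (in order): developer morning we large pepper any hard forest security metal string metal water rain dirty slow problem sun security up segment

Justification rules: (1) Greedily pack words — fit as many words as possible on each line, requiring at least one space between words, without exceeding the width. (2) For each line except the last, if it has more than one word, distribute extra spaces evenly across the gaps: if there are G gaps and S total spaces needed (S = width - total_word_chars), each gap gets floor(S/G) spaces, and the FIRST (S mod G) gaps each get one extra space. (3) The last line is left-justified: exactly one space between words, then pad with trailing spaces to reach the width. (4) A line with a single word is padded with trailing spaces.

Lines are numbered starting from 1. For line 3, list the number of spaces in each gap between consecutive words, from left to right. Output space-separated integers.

Answer: 2

Derivation:
Line 1: ['developer'] (min_width=9, slack=4)
Line 2: ['morning', 'we'] (min_width=10, slack=3)
Line 3: ['large', 'pepper'] (min_width=12, slack=1)
Line 4: ['any', 'hard'] (min_width=8, slack=5)
Line 5: ['forest'] (min_width=6, slack=7)
Line 6: ['security'] (min_width=8, slack=5)
Line 7: ['metal', 'string'] (min_width=12, slack=1)
Line 8: ['metal', 'water'] (min_width=11, slack=2)
Line 9: ['rain', 'dirty'] (min_width=10, slack=3)
Line 10: ['slow', 'problem'] (min_width=12, slack=1)
Line 11: ['sun', 'security'] (min_width=12, slack=1)
Line 12: ['up', 'segment'] (min_width=10, slack=3)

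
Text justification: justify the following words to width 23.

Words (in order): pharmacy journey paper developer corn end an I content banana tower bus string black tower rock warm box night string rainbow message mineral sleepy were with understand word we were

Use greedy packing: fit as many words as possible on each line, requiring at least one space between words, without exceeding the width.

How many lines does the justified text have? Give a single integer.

Line 1: ['pharmacy', 'journey', 'paper'] (min_width=22, slack=1)
Line 2: ['developer', 'corn', 'end', 'an', 'I'] (min_width=23, slack=0)
Line 3: ['content', 'banana', 'tower'] (min_width=20, slack=3)
Line 4: ['bus', 'string', 'black', 'tower'] (min_width=22, slack=1)
Line 5: ['rock', 'warm', 'box', 'night'] (min_width=19, slack=4)
Line 6: ['string', 'rainbow', 'message'] (min_width=22, slack=1)
Line 7: ['mineral', 'sleepy', 'were'] (min_width=19, slack=4)
Line 8: ['with', 'understand', 'word', 'we'] (min_width=23, slack=0)
Line 9: ['were'] (min_width=4, slack=19)
Total lines: 9

Answer: 9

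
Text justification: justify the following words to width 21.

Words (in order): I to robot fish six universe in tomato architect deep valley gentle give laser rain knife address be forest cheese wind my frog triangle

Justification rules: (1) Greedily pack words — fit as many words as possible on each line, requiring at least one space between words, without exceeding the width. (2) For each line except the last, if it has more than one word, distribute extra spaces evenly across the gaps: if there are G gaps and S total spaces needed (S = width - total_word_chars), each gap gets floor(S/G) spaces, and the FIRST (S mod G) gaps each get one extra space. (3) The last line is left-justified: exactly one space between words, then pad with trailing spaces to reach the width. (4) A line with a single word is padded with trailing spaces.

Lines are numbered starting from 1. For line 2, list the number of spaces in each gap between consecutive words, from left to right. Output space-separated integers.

Line 1: ['I', 'to', 'robot', 'fish', 'six'] (min_width=19, slack=2)
Line 2: ['universe', 'in', 'tomato'] (min_width=18, slack=3)
Line 3: ['architect', 'deep', 'valley'] (min_width=21, slack=0)
Line 4: ['gentle', 'give', 'laser'] (min_width=17, slack=4)
Line 5: ['rain', 'knife', 'address', 'be'] (min_width=21, slack=0)
Line 6: ['forest', 'cheese', 'wind', 'my'] (min_width=21, slack=0)
Line 7: ['frog', 'triangle'] (min_width=13, slack=8)

Answer: 3 2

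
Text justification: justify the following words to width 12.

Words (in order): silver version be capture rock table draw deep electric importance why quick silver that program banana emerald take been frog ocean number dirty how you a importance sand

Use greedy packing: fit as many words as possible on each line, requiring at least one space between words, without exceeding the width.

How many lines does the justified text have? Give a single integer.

Line 1: ['silver'] (min_width=6, slack=6)
Line 2: ['version', 'be'] (min_width=10, slack=2)
Line 3: ['capture', 'rock'] (min_width=12, slack=0)
Line 4: ['table', 'draw'] (min_width=10, slack=2)
Line 5: ['deep'] (min_width=4, slack=8)
Line 6: ['electric'] (min_width=8, slack=4)
Line 7: ['importance'] (min_width=10, slack=2)
Line 8: ['why', 'quick'] (min_width=9, slack=3)
Line 9: ['silver', 'that'] (min_width=11, slack=1)
Line 10: ['program'] (min_width=7, slack=5)
Line 11: ['banana'] (min_width=6, slack=6)
Line 12: ['emerald', 'take'] (min_width=12, slack=0)
Line 13: ['been', 'frog'] (min_width=9, slack=3)
Line 14: ['ocean', 'number'] (min_width=12, slack=0)
Line 15: ['dirty', 'how'] (min_width=9, slack=3)
Line 16: ['you', 'a'] (min_width=5, slack=7)
Line 17: ['importance'] (min_width=10, slack=2)
Line 18: ['sand'] (min_width=4, slack=8)
Total lines: 18

Answer: 18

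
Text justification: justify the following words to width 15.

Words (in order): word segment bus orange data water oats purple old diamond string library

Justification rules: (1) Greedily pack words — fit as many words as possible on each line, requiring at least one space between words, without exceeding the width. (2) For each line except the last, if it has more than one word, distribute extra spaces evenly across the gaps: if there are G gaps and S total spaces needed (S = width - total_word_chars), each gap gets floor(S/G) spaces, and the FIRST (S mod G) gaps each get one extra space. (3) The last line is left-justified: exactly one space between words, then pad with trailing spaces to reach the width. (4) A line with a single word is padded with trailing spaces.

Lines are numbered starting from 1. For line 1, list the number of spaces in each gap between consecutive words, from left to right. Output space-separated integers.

Answer: 4

Derivation:
Line 1: ['word', 'segment'] (min_width=12, slack=3)
Line 2: ['bus', 'orange', 'data'] (min_width=15, slack=0)
Line 3: ['water', 'oats'] (min_width=10, slack=5)
Line 4: ['purple', 'old'] (min_width=10, slack=5)
Line 5: ['diamond', 'string'] (min_width=14, slack=1)
Line 6: ['library'] (min_width=7, slack=8)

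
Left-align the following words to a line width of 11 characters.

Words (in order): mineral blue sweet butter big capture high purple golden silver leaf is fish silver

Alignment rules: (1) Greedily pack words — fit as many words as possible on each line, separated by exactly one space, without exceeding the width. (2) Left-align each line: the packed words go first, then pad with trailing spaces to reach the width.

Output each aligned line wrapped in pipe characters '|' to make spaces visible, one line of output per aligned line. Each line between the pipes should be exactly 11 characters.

Answer: |mineral    |
|blue sweet |
|butter big |
|capture    |
|high purple|
|golden     |
|silver leaf|
|is fish    |
|silver     |

Derivation:
Line 1: ['mineral'] (min_width=7, slack=4)
Line 2: ['blue', 'sweet'] (min_width=10, slack=1)
Line 3: ['butter', 'big'] (min_width=10, slack=1)
Line 4: ['capture'] (min_width=7, slack=4)
Line 5: ['high', 'purple'] (min_width=11, slack=0)
Line 6: ['golden'] (min_width=6, slack=5)
Line 7: ['silver', 'leaf'] (min_width=11, slack=0)
Line 8: ['is', 'fish'] (min_width=7, slack=4)
Line 9: ['silver'] (min_width=6, slack=5)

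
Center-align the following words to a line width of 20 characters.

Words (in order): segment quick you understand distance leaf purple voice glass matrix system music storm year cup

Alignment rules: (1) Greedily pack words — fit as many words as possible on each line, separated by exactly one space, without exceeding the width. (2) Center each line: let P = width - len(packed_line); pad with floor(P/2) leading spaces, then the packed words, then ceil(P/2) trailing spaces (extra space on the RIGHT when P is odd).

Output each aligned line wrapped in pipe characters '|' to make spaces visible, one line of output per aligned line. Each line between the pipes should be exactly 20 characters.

Line 1: ['segment', 'quick', 'you'] (min_width=17, slack=3)
Line 2: ['understand', 'distance'] (min_width=19, slack=1)
Line 3: ['leaf', 'purple', 'voice'] (min_width=17, slack=3)
Line 4: ['glass', 'matrix', 'system'] (min_width=19, slack=1)
Line 5: ['music', 'storm', 'year', 'cup'] (min_width=20, slack=0)

Answer: | segment quick you  |
|understand distance |
| leaf purple voice  |
|glass matrix system |
|music storm year cup|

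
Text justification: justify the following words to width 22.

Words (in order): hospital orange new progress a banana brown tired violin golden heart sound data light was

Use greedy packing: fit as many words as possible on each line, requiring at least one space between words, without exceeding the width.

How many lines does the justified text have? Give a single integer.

Answer: 5

Derivation:
Line 1: ['hospital', 'orange', 'new'] (min_width=19, slack=3)
Line 2: ['progress', 'a', 'banana'] (min_width=17, slack=5)
Line 3: ['brown', 'tired', 'violin'] (min_width=18, slack=4)
Line 4: ['golden', 'heart', 'sound'] (min_width=18, slack=4)
Line 5: ['data', 'light', 'was'] (min_width=14, slack=8)
Total lines: 5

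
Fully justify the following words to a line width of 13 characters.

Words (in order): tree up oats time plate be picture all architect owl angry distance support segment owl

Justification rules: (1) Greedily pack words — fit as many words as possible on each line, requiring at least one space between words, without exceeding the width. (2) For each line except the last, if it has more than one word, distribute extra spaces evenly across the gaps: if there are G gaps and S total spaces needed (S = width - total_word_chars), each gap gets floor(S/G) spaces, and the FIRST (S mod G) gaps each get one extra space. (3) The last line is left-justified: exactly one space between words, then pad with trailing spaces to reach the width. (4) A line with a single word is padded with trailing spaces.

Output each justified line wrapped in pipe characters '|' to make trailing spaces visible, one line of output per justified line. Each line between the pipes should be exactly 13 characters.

Answer: |tree  up oats|
|time plate be|
|picture   all|
|architect owl|
|angry        |
|distance     |
|support      |
|segment owl  |

Derivation:
Line 1: ['tree', 'up', 'oats'] (min_width=12, slack=1)
Line 2: ['time', 'plate', 'be'] (min_width=13, slack=0)
Line 3: ['picture', 'all'] (min_width=11, slack=2)
Line 4: ['architect', 'owl'] (min_width=13, slack=0)
Line 5: ['angry'] (min_width=5, slack=8)
Line 6: ['distance'] (min_width=8, slack=5)
Line 7: ['support'] (min_width=7, slack=6)
Line 8: ['segment', 'owl'] (min_width=11, slack=2)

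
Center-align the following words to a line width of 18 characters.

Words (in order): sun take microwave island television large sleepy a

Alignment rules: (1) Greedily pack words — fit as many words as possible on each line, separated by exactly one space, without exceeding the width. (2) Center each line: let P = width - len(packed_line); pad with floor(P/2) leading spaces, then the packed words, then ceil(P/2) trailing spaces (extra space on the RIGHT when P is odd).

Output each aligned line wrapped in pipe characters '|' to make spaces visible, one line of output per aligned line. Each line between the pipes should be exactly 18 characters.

Line 1: ['sun', 'take', 'microwave'] (min_width=18, slack=0)
Line 2: ['island', 'television'] (min_width=17, slack=1)
Line 3: ['large', 'sleepy', 'a'] (min_width=14, slack=4)

Answer: |sun take microwave|
|island television |
|  large sleepy a  |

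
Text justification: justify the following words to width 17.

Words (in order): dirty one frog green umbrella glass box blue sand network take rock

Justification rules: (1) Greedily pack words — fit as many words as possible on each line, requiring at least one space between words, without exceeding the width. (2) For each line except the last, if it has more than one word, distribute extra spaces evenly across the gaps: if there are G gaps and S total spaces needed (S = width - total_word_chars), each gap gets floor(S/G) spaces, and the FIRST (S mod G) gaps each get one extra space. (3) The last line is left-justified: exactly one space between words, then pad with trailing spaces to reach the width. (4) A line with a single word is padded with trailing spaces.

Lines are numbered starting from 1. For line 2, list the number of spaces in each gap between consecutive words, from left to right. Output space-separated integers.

Line 1: ['dirty', 'one', 'frog'] (min_width=14, slack=3)
Line 2: ['green', 'umbrella'] (min_width=14, slack=3)
Line 3: ['glass', 'box', 'blue'] (min_width=14, slack=3)
Line 4: ['sand', 'network', 'take'] (min_width=17, slack=0)
Line 5: ['rock'] (min_width=4, slack=13)

Answer: 4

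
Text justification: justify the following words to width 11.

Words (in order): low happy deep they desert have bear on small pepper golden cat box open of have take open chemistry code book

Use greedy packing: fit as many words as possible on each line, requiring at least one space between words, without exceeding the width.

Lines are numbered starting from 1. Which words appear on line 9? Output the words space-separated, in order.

Answer: have take

Derivation:
Line 1: ['low', 'happy'] (min_width=9, slack=2)
Line 2: ['deep', 'they'] (min_width=9, slack=2)
Line 3: ['desert', 'have'] (min_width=11, slack=0)
Line 4: ['bear', 'on'] (min_width=7, slack=4)
Line 5: ['small'] (min_width=5, slack=6)
Line 6: ['pepper'] (min_width=6, slack=5)
Line 7: ['golden', 'cat'] (min_width=10, slack=1)
Line 8: ['box', 'open', 'of'] (min_width=11, slack=0)
Line 9: ['have', 'take'] (min_width=9, slack=2)
Line 10: ['open'] (min_width=4, slack=7)
Line 11: ['chemistry'] (min_width=9, slack=2)
Line 12: ['code', 'book'] (min_width=9, slack=2)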